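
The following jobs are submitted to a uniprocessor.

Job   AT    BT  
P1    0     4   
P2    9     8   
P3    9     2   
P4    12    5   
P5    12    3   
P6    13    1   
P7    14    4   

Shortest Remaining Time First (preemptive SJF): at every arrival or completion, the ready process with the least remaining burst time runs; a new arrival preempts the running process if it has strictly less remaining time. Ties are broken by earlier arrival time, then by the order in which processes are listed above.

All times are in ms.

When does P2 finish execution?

Gantt: | P1 0-4 | idle 4-9 | P3 9-11 | P2 11-12 | P5 12-13 | P6 13-14 | P5 14-16 | P7 16-20 | P4 20-25 | P2 25-32 |
Completion: P1=4  P2=32  P3=11  P4=25  P5=16  P6=14  P7=20

32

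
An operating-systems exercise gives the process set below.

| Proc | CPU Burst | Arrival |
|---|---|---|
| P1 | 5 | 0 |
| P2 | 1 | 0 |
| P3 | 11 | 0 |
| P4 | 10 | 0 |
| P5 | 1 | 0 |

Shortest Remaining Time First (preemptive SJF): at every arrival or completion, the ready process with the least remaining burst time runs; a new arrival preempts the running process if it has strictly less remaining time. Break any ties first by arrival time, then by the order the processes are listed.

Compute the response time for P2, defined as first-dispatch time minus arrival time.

0

Gantt: | P2 0-1 | P5 1-2 | P1 2-7 | P4 7-17 | P3 17-28 |
Completion: P1=7  P2=1  P3=28  P4=17  P5=2
Turnaround (C−A): P1=7  P2=1  P3=28  P4=17  P5=2
Response(P2) = first start − arrival = 0 − 0 = 0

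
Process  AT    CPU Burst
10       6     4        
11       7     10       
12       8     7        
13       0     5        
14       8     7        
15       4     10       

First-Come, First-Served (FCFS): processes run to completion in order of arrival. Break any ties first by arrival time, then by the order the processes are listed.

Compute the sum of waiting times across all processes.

Schedule: | 13 0-5 | 15 5-15 | 10 15-19 | 11 19-29 | 12 29-36 | 14 36-43 |
Completion: 10=19  11=29  12=36  13=5  14=43  15=15
Turnaround (C−A): 10=13  11=22  12=28  13=5  14=35  15=11
Waiting = turnaround − burst: 10=9, 11=12, 12=21, 13=0, 14=28, 15=1
Total waiting = 9 + 12 + 21 + 0 + 28 + 1 = 71

71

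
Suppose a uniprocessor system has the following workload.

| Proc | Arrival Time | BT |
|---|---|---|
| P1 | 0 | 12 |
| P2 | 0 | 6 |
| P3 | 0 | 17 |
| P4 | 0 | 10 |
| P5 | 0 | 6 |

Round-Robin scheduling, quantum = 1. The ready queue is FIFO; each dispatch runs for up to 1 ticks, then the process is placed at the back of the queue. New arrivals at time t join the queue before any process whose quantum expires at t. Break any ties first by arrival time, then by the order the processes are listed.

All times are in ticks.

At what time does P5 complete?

Timeline: | P1 0-1 | P2 1-2 | P3 2-3 | P4 3-4 | P5 4-5 | P1 5-6 | P2 6-7 | P3 7-8 | P4 8-9 | P5 9-10 | P1 10-11 | P2 11-12 | P3 12-13 | P4 13-14 | P5 14-15 | P1 15-16 | P2 16-17 | P3 17-18 | P4 18-19 | P5 19-20 | P1 20-21 | P2 21-22 | P3 22-23 | P4 23-24 | P5 24-25 | P1 25-26 | P2 26-27 | P3 27-28 | P4 28-29 | P5 29-30 | P1 30-31 | P3 31-32 | P4 32-33 | P1 33-34 | P3 34-35 | P4 35-36 | P1 36-37 | P3 37-38 | P4 38-39 | P1 39-40 | P3 40-41 | P4 41-42 | P1 42-43 | P3 43-44 | P1 44-45 | P3 45-51 |
Completion: P1=45  P2=27  P3=51  P4=42  P5=30
Turnaround (C−A): P1=45  P2=27  P3=51  P4=42  P5=30

30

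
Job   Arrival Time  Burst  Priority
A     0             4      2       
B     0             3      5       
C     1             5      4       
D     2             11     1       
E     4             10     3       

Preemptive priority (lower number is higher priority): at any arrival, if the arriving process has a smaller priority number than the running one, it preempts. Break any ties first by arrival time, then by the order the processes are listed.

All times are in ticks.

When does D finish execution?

13

Gantt: | A 0-2 | D 2-13 | A 13-15 | E 15-25 | C 25-30 | B 30-33 |
Completion: A=15  B=33  C=30  D=13  E=25
Turnaround (C−A): A=15  B=33  C=29  D=11  E=21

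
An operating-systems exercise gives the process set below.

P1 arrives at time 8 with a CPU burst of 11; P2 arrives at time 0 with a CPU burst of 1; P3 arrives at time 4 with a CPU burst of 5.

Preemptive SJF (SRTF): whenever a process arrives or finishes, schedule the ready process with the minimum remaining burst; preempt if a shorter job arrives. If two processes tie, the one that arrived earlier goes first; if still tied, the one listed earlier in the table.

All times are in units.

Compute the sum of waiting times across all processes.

Schedule: | P2 0-1 | idle 1-4 | P3 4-9 | P1 9-20 |
Completion: P1=20  P2=1  P3=9
Waiting = turnaround − burst: P1=1, P2=0, P3=0
Total waiting = 1 + 0 + 0 = 1

1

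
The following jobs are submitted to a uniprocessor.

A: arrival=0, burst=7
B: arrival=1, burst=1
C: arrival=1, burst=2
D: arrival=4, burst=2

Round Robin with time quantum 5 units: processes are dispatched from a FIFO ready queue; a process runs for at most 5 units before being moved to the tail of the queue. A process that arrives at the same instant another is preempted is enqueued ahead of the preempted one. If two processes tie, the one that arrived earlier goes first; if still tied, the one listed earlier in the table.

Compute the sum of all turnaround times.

30

Gantt: | A 0-5 | B 5-6 | C 6-8 | D 8-10 | A 10-12 |
Completion: A=12  B=6  C=8  D=10
Turnaround (C−A): A=12  B=5  C=7  D=6
Turnaround = completion − arrival: A=12, B=5, C=7, D=6
Total turnaround = 12 + 5 + 7 + 6 = 30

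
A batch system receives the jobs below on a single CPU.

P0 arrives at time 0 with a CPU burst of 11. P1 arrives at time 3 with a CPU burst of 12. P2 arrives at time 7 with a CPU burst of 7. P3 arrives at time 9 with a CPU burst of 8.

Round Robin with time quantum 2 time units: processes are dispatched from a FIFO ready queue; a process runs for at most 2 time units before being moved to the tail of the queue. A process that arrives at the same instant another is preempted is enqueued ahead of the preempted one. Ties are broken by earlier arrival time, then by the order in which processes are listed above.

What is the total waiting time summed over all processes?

80

Gantt: | P0 0-4 | P1 4-6 | P0 6-8 | P1 8-10 | P2 10-12 | P0 12-14 | P3 14-16 | P1 16-18 | P2 18-20 | P0 20-22 | P3 22-24 | P1 24-26 | P2 26-28 | P0 28-29 | P3 29-31 | P1 31-33 | P2 33-34 | P3 34-36 | P1 36-38 |
Completion: P0=29  P1=38  P2=34  P3=36
Waiting = turnaround − burst: P0=18, P1=23, P2=20, P3=19
Total waiting = 18 + 23 + 20 + 19 = 80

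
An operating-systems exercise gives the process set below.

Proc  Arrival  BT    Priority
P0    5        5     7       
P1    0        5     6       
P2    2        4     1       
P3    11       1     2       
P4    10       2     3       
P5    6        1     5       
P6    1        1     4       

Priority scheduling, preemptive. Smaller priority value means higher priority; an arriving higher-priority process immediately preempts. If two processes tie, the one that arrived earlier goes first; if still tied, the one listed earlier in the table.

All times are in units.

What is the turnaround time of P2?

4

Schedule: | P1 0-1 | P6 1-2 | P2 2-6 | P5 6-7 | P1 7-10 | P4 10-11 | P3 11-12 | P4 12-13 | P1 13-14 | P0 14-19 |
Completion: P0=19  P1=14  P2=6  P3=12  P4=13  P5=7  P6=2
Turnaround (C−A): P0=14  P1=14  P2=4  P3=1  P4=3  P5=1  P6=1
Turnaround(P2) = completion − arrival = 6 − 2 = 4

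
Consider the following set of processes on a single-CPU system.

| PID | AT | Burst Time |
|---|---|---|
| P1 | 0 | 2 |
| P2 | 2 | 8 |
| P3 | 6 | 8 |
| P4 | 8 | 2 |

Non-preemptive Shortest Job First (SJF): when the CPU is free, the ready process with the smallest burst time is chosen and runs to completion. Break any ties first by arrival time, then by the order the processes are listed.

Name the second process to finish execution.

P2

Timeline: | P1 0-2 | P2 2-10 | P4 10-12 | P3 12-20 |
Completion: P1=2  P2=10  P3=20  P4=12
Turnaround (C−A): P1=2  P2=8  P3=14  P4=4
Finish order: P1 → P2 → P4 → P3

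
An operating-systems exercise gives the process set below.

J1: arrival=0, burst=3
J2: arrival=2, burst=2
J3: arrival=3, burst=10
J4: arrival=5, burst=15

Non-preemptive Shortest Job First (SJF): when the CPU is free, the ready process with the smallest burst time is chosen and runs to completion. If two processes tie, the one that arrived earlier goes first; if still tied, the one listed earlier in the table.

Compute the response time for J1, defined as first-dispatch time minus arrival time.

0

Schedule: | J1 0-3 | J2 3-5 | J3 5-15 | J4 15-30 |
Completion: J1=3  J2=5  J3=15  J4=30
Turnaround (C−A): J1=3  J2=3  J3=12  J4=25
Response(J1) = first start − arrival = 0 − 0 = 0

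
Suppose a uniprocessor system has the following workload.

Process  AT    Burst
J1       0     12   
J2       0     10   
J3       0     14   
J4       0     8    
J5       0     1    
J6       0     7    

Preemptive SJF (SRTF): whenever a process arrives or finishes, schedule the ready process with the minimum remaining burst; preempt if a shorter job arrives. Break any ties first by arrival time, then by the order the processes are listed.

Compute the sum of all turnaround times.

141

Timeline: | J5 0-1 | J6 1-8 | J4 8-16 | J2 16-26 | J1 26-38 | J3 38-52 |
Completion: J1=38  J2=26  J3=52  J4=16  J5=1  J6=8
Turnaround (C−A): J1=38  J2=26  J3=52  J4=16  J5=1  J6=8
Turnaround = completion − arrival: J1=38, J2=26, J3=52, J4=16, J5=1, J6=8
Total turnaround = 38 + 26 + 52 + 16 + 1 + 8 = 141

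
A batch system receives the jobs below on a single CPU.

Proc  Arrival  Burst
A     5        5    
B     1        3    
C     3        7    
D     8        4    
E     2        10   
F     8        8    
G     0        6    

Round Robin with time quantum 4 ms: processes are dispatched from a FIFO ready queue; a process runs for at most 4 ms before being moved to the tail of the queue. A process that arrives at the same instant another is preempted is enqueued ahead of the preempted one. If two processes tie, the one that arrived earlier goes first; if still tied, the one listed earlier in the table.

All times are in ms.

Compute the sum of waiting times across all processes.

136

Timeline: | G 0-4 | B 4-7 | E 7-11 | C 11-15 | G 15-17 | A 17-21 | D 21-25 | F 25-29 | E 29-33 | C 33-36 | A 36-37 | F 37-41 | E 41-43 |
Completion: A=37  B=7  C=36  D=25  E=43  F=41  G=17
Waiting = turnaround − burst: A=27, B=3, C=26, D=13, E=31, F=25, G=11
Total waiting = 27 + 3 + 26 + 13 + 31 + 25 + 11 = 136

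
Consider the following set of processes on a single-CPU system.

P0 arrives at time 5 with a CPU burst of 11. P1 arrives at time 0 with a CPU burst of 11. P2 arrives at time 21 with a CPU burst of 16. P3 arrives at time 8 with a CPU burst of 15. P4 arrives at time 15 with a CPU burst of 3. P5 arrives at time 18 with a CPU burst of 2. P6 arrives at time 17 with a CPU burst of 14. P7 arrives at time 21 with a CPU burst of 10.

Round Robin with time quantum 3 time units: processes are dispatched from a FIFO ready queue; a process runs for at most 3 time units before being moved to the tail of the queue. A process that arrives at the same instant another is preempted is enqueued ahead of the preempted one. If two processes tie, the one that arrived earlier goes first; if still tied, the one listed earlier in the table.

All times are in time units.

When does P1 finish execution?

Timeline: | P1 0-6 | P0 6-9 | P1 9-12 | P3 12-15 | P0 15-18 | P1 18-20 | P4 20-23 | P3 23-26 | P6 26-29 | P5 29-31 | P0 31-34 | P2 34-37 | P7 37-40 | P3 40-43 | P6 43-46 | P0 46-48 | P2 48-51 | P7 51-54 | P3 54-57 | P6 57-60 | P2 60-63 | P7 63-66 | P3 66-69 | P6 69-72 | P2 72-75 | P7 75-76 | P6 76-78 | P2 78-82 |
Completion: P0=48  P1=20  P2=82  P3=69  P4=23  P5=31  P6=78  P7=76
Turnaround (C−A): P0=43  P1=20  P2=61  P3=61  P4=8  P5=13  P6=61  P7=55

20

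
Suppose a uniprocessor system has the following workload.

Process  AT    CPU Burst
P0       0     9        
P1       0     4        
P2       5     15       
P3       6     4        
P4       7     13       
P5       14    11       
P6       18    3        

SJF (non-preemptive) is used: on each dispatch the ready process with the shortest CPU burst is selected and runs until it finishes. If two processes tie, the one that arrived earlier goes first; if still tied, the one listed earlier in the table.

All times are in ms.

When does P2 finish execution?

59

Schedule: | P1 0-4 | P0 4-13 | P3 13-17 | P5 17-28 | P6 28-31 | P4 31-44 | P2 44-59 |
Completion: P0=13  P1=4  P2=59  P3=17  P4=44  P5=28  P6=31
Turnaround (C−A): P0=13  P1=4  P2=54  P3=11  P4=37  P5=14  P6=13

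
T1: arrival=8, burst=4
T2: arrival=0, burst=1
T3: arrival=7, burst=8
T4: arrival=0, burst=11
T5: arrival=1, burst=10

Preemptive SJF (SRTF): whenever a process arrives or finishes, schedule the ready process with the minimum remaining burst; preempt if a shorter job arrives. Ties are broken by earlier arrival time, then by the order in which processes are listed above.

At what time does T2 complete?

1

Timeline: | T2 0-1 | T5 1-11 | T1 11-15 | T3 15-23 | T4 23-34 |
Completion: T1=15  T2=1  T3=23  T4=34  T5=11
Turnaround (C−A): T1=7  T2=1  T3=16  T4=34  T5=10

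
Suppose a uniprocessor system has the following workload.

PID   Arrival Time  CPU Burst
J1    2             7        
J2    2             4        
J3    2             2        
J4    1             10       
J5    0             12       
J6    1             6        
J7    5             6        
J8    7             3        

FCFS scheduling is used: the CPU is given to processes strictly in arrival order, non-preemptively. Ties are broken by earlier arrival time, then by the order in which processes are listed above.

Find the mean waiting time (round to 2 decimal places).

Schedule: | J5 0-12 | J4 12-22 | J6 22-28 | J1 28-35 | J2 35-39 | J3 39-41 | J7 41-47 | J8 47-50 |
Completion: J1=35  J2=39  J3=41  J4=22  J5=12  J6=28  J7=47  J8=50
Turnaround (C−A): J1=33  J2=37  J3=39  J4=21  J5=12  J6=27  J7=42  J8=43
Waiting times: J1=26, J2=33, J3=37, J4=11, J5=0, J6=21, J7=36, J8=40
Average waiting = (26+33+37+11+0+21+36+40) / 8 = 204/8 = 25.50

25.50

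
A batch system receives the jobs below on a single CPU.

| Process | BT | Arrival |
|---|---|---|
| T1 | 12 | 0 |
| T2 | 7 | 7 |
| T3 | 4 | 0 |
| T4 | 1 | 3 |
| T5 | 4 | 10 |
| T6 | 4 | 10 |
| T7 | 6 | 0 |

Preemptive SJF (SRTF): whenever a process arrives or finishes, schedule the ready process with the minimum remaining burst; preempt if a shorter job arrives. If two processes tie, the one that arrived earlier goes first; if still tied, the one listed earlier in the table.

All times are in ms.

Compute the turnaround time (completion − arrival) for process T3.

Gantt: | T3 0-4 | T4 4-5 | T7 5-11 | T5 11-15 | T6 15-19 | T2 19-26 | T1 26-38 |
Completion: T1=38  T2=26  T3=4  T4=5  T5=15  T6=19  T7=11
Turnaround (C−A): T1=38  T2=19  T3=4  T4=2  T5=5  T6=9  T7=11
Turnaround(T3) = completion − arrival = 4 − 0 = 4

4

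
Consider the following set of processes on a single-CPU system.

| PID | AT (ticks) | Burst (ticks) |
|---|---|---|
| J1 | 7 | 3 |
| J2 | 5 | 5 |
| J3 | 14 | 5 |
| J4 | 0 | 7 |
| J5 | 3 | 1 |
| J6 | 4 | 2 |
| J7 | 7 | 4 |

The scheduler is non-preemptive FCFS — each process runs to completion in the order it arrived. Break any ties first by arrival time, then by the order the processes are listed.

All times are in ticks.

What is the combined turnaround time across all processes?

67

Timeline: | J4 0-7 | J5 7-8 | J6 8-10 | J2 10-15 | J1 15-18 | J7 18-22 | J3 22-27 |
Completion: J1=18  J2=15  J3=27  J4=7  J5=8  J6=10  J7=22
Turnaround (C−A): J1=11  J2=10  J3=13  J4=7  J5=5  J6=6  J7=15
Turnaround = completion − arrival: J1=11, J2=10, J3=13, J4=7, J5=5, J6=6, J7=15
Total turnaround = 11 + 10 + 13 + 7 + 5 + 6 + 15 = 67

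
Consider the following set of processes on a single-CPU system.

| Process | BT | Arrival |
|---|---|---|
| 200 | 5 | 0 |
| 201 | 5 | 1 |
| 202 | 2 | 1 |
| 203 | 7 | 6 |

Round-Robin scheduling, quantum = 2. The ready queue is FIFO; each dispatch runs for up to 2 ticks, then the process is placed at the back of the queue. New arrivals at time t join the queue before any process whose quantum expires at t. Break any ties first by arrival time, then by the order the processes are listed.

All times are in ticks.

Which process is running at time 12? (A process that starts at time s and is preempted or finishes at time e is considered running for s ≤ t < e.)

Timeline: | 200 0-2 | 201 2-4 | 202 4-6 | 200 6-8 | 201 8-10 | 203 10-12 | 200 12-13 | 201 13-14 | 203 14-19 |
Completion: 200=13  201=14  202=6  203=19
Turnaround (C−A): 200=13  201=13  202=5  203=13

200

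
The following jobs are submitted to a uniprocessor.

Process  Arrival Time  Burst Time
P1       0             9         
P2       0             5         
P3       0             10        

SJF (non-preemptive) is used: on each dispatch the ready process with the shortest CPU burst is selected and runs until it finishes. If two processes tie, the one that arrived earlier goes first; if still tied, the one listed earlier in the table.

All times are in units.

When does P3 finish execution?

Schedule: | P2 0-5 | P1 5-14 | P3 14-24 |
Completion: P1=14  P2=5  P3=24
Turnaround (C−A): P1=14  P2=5  P3=24

24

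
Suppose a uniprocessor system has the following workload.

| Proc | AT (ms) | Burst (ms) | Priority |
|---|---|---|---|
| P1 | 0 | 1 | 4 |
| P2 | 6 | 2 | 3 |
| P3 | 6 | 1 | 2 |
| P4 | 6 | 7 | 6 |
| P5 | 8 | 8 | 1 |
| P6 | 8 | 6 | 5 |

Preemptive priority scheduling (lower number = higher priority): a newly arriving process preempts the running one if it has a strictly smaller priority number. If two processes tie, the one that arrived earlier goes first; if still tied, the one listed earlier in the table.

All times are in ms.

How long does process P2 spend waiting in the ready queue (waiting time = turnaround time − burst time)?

9

Timeline: | P1 0-1 | idle 1-6 | P3 6-7 | P2 7-8 | P5 8-16 | P2 16-17 | P6 17-23 | P4 23-30 |
Completion: P1=1  P2=17  P3=7  P4=30  P5=16  P6=23
Turnaround (C−A): P1=1  P2=11  P3=1  P4=24  P5=8  P6=15
Waiting(P2) = turnaround − burst = 11 − 2 = 9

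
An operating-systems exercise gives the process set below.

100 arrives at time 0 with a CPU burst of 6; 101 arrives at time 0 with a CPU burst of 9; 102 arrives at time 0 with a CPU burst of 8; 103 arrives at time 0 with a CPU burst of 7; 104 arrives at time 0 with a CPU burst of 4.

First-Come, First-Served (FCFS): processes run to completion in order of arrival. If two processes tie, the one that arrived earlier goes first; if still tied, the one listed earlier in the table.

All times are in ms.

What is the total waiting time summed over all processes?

Schedule: | 100 0-6 | 101 6-15 | 102 15-23 | 103 23-30 | 104 30-34 |
Completion: 100=6  101=15  102=23  103=30  104=34
Waiting = turnaround − burst: 100=0, 101=6, 102=15, 103=23, 104=30
Total waiting = 0 + 6 + 15 + 23 + 30 = 74

74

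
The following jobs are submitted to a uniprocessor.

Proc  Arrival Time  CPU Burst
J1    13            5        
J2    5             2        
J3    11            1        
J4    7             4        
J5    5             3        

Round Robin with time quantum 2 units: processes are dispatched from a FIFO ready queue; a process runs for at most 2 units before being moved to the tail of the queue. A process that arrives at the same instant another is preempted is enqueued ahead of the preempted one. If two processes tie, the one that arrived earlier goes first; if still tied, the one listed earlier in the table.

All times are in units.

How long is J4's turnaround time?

8

Timeline: | idle 0-5 | J2 5-7 | J5 7-9 | J4 9-11 | J5 11-12 | J3 12-13 | J4 13-15 | J1 15-20 |
Completion: J1=20  J2=7  J3=13  J4=15  J5=12
Turnaround(J4) = completion − arrival = 15 − 7 = 8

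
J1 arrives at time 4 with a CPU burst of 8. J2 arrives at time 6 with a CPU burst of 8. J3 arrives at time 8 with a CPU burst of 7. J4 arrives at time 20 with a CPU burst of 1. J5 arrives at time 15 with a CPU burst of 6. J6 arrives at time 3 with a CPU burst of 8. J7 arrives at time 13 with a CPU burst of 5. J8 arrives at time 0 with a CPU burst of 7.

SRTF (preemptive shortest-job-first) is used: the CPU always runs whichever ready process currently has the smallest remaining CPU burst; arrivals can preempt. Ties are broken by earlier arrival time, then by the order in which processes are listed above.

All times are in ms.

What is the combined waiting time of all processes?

Timeline: | J8 0-7 | J6 7-15 | J7 15-20 | J4 20-21 | J5 21-27 | J3 27-34 | J1 34-42 | J2 42-50 |
Completion: J1=42  J2=50  J3=34  J4=21  J5=27  J6=15  J7=20  J8=7
Turnaround (C−A): J1=38  J2=44  J3=26  J4=1  J5=12  J6=12  J7=7  J8=7
Waiting = turnaround − burst: J1=30, J2=36, J3=19, J4=0, J5=6, J6=4, J7=2, J8=0
Total waiting = 30 + 36 + 19 + 0 + 6 + 4 + 2 + 0 = 97

97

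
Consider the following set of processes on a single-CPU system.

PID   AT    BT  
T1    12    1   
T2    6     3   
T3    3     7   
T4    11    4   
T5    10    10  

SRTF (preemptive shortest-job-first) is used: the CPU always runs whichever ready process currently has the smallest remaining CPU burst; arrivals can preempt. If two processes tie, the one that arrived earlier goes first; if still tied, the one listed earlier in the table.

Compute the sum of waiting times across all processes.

15

Schedule: | idle 0-3 | T3 3-6 | T2 6-9 | T3 9-13 | T1 13-14 | T4 14-18 | T5 18-28 |
Completion: T1=14  T2=9  T3=13  T4=18  T5=28
Waiting = turnaround − burst: T1=1, T2=0, T3=3, T4=3, T5=8
Total waiting = 1 + 0 + 3 + 3 + 8 = 15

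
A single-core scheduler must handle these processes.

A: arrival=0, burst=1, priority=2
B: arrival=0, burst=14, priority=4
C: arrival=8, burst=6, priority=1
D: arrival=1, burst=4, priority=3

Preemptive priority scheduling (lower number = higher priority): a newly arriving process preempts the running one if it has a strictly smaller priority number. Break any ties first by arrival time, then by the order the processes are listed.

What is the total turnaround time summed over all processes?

36

Gantt: | A 0-1 | D 1-5 | B 5-8 | C 8-14 | B 14-25 |
Completion: A=1  B=25  C=14  D=5
Turnaround (C−A): A=1  B=25  C=6  D=4
Turnaround = completion − arrival: A=1, B=25, C=6, D=4
Total turnaround = 1 + 25 + 6 + 4 = 36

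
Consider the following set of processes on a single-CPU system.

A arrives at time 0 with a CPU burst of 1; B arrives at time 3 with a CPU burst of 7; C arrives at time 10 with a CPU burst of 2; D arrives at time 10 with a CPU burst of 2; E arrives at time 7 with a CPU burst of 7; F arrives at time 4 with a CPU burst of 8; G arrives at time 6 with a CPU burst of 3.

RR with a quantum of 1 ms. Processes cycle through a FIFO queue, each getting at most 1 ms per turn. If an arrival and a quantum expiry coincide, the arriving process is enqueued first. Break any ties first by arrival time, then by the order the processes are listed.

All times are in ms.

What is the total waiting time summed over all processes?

80

Timeline: | A 0-1 | idle 1-3 | B 3-4 | F 4-5 | B 5-6 | F 6-7 | G 7-8 | B 8-9 | E 9-10 | F 10-11 | G 11-12 | B 12-13 | C 13-14 | D 14-15 | E 15-16 | F 16-17 | G 17-18 | B 18-19 | C 19-20 | D 20-21 | E 21-22 | F 22-23 | B 23-24 | E 24-25 | F 25-26 | B 26-27 | E 27-28 | F 28-29 | E 29-30 | F 30-31 | E 31-32 |
Completion: A=1  B=27  C=20  D=21  E=32  F=31  G=18
Waiting = turnaround − burst: A=0, B=17, C=8, D=9, E=18, F=19, G=9
Total waiting = 0 + 17 + 8 + 9 + 18 + 19 + 9 = 80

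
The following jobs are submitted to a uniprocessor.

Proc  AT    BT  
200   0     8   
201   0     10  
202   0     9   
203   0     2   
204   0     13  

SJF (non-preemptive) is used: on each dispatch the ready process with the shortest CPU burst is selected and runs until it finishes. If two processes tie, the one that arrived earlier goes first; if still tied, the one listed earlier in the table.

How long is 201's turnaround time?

29

Gantt: | 203 0-2 | 200 2-10 | 202 10-19 | 201 19-29 | 204 29-42 |
Completion: 200=10  201=29  202=19  203=2  204=42
Turnaround (C−A): 200=10  201=29  202=19  203=2  204=42
Turnaround(201) = completion − arrival = 29 − 0 = 29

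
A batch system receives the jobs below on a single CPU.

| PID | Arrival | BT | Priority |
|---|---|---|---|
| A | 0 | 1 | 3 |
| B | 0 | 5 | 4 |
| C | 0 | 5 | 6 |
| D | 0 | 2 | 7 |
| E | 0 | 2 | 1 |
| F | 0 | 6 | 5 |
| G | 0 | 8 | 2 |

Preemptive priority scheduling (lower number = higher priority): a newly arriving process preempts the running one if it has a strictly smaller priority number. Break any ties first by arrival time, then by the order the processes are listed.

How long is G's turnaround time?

Schedule: | E 0-2 | G 2-10 | A 10-11 | B 11-16 | F 16-22 | C 22-27 | D 27-29 |
Completion: A=11  B=16  C=27  D=29  E=2  F=22  G=10
Turnaround(G) = completion − arrival = 10 − 0 = 10

10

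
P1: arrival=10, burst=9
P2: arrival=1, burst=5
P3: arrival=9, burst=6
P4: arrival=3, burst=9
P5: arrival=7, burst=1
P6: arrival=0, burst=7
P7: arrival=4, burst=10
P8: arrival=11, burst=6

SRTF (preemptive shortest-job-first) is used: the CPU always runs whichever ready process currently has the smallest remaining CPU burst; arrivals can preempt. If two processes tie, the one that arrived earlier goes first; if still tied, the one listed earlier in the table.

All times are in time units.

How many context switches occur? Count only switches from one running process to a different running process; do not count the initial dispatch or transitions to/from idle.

9

Schedule: | P6 0-1 | P2 1-6 | P6 6-7 | P5 7-8 | P6 8-13 | P3 13-19 | P8 19-25 | P4 25-34 | P1 34-43 | P7 43-53 |
Completion: P1=43  P2=6  P3=19  P4=34  P5=8  P6=13  P7=53  P8=25
Turnaround (C−A): P1=33  P2=5  P3=10  P4=31  P5=1  P6=13  P7=49  P8=14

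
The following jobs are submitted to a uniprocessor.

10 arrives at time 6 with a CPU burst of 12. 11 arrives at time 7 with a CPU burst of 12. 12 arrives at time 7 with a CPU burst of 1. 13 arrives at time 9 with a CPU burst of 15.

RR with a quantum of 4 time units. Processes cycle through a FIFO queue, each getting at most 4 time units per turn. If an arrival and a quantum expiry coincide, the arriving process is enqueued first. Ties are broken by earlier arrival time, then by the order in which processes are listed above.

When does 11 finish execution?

Gantt: | idle 0-6 | 10 6-10 | 11 10-14 | 12 14-15 | 13 15-19 | 10 19-23 | 11 23-27 | 13 27-31 | 10 31-35 | 11 35-39 | 13 39-46 |
Completion: 10=35  11=39  12=15  13=46

39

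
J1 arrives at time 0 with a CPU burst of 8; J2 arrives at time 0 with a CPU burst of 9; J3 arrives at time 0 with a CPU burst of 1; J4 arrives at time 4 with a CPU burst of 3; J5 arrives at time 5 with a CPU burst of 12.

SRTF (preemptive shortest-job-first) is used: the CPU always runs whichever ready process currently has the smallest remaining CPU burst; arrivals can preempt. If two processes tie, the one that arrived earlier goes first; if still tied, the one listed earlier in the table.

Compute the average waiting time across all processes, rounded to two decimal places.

Schedule: | J3 0-1 | J1 1-4 | J4 4-7 | J1 7-12 | J2 12-21 | J5 21-33 |
Completion: J1=12  J2=21  J3=1  J4=7  J5=33
Waiting times: J1=4, J2=12, J3=0, J4=0, J5=16
Average waiting = (4+12+0+0+16) / 5 = 32/5 = 6.40

6.40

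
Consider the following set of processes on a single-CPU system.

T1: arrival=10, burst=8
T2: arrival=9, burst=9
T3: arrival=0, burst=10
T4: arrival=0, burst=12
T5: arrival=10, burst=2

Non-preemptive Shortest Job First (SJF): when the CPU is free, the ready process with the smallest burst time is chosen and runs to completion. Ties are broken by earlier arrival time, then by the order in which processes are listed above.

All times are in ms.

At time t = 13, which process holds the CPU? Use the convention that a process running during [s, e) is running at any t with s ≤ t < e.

Schedule: | T3 0-10 | T5 10-12 | T1 12-20 | T2 20-29 | T4 29-41 |
Completion: T1=20  T2=29  T3=10  T4=41  T5=12

T1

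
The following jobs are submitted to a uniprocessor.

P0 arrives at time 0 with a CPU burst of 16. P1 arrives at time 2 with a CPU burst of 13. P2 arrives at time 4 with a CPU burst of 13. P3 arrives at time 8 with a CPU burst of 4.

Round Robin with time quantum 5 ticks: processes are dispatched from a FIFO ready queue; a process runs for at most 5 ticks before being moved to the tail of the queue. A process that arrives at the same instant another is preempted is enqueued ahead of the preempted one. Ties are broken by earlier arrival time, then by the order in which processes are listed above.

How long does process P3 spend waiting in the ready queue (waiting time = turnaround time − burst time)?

Schedule: | P0 0-5 | P1 5-10 | P2 10-15 | P0 15-20 | P3 20-24 | P1 24-29 | P2 29-34 | P0 34-39 | P1 39-42 | P2 42-45 | P0 45-46 |
Completion: P0=46  P1=42  P2=45  P3=24
Waiting(P3) = turnaround − burst = 16 − 4 = 12

12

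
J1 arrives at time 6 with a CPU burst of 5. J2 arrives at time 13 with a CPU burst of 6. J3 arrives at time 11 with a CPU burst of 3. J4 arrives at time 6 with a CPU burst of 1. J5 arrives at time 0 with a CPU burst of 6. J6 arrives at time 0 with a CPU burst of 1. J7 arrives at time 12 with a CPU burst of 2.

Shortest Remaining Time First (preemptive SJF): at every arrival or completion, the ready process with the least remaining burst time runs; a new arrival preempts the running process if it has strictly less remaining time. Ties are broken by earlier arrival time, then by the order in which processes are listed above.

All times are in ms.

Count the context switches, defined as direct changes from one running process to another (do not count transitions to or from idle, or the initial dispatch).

6

Gantt: | J6 0-1 | J5 1-7 | J4 7-8 | J1 8-13 | J7 13-15 | J3 15-18 | J2 18-24 |
Completion: J1=13  J2=24  J3=18  J4=8  J5=7  J6=1  J7=15
Turnaround (C−A): J1=7  J2=11  J3=7  J4=2  J5=7  J6=1  J7=3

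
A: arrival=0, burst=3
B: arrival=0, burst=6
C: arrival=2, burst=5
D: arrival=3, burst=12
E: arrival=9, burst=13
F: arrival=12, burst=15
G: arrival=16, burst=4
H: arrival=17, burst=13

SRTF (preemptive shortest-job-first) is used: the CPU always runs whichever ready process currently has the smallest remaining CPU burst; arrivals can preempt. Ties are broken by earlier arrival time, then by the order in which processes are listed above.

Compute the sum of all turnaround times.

186

Schedule: | A 0-3 | C 3-8 | B 8-14 | D 14-16 | G 16-20 | D 20-30 | E 30-43 | H 43-56 | F 56-71 |
Completion: A=3  B=14  C=8  D=30  E=43  F=71  G=20  H=56
Turnaround = completion − arrival: A=3, B=14, C=6, D=27, E=34, F=59, G=4, H=39
Total turnaround = 3 + 14 + 6 + 27 + 34 + 59 + 4 + 39 = 186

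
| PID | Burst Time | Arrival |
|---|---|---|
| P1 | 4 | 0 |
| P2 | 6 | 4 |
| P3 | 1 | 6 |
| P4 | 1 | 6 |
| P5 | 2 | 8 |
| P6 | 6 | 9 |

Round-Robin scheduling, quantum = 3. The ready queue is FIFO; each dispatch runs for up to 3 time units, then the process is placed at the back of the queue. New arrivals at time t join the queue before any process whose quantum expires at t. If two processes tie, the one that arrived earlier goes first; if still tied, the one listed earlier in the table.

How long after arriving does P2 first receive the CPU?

Schedule: | P1 0-4 | P2 4-7 | P3 7-8 | P4 8-9 | P2 9-12 | P5 12-14 | P6 14-20 |
Completion: P1=4  P2=12  P3=8  P4=9  P5=14  P6=20
Turnaround (C−A): P1=4  P2=8  P3=2  P4=3  P5=6  P6=11
Response(P2) = first start − arrival = 4 − 4 = 0

0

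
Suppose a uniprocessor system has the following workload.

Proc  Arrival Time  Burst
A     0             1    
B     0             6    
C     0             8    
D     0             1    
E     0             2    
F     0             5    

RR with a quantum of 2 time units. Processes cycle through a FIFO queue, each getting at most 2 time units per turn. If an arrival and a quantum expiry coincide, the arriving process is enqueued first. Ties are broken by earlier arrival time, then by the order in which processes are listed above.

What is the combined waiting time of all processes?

Timeline: | A 0-1 | B 1-3 | C 3-5 | D 5-6 | E 6-8 | F 8-10 | B 10-12 | C 12-14 | F 14-16 | B 16-18 | C 18-20 | F 20-21 | C 21-23 |
Completion: A=1  B=18  C=23  D=6  E=8  F=21
Turnaround (C−A): A=1  B=18  C=23  D=6  E=8  F=21
Waiting = turnaround − burst: A=0, B=12, C=15, D=5, E=6, F=16
Total waiting = 0 + 12 + 15 + 5 + 6 + 16 = 54

54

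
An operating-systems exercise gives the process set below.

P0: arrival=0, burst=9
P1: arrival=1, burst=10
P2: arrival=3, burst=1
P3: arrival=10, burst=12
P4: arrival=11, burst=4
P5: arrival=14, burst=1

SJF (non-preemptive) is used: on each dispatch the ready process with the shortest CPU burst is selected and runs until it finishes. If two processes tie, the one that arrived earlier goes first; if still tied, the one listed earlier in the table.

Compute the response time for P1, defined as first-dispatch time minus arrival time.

9

Timeline: | P0 0-9 | P2 9-10 | P1 10-20 | P5 20-21 | P4 21-25 | P3 25-37 |
Completion: P0=9  P1=20  P2=10  P3=37  P4=25  P5=21
Response(P1) = first start − arrival = 10 − 1 = 9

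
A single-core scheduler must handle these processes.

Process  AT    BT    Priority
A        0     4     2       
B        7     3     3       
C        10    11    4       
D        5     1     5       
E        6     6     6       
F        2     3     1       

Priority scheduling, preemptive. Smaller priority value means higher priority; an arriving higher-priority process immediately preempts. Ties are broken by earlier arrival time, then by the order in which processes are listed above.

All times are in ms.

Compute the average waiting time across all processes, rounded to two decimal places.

5.83

Schedule: | A 0-2 | F 2-5 | A 5-7 | B 7-10 | C 10-21 | D 21-22 | E 22-28 |
Completion: A=7  B=10  C=21  D=22  E=28  F=5
Turnaround (C−A): A=7  B=3  C=11  D=17  E=22  F=3
Waiting times: A=3, B=0, C=0, D=16, E=16, F=0
Average waiting = (3+0+0+16+16+0) / 6 = 35/6 = 5.83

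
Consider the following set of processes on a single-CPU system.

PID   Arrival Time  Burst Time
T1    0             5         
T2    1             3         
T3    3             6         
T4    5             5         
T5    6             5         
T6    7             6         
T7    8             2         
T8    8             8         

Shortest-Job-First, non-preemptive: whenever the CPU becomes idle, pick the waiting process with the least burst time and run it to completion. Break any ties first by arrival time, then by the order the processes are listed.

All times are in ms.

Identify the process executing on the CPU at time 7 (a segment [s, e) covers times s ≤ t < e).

Gantt: | T1 0-5 | T2 5-8 | T7 8-10 | T4 10-15 | T5 15-20 | T3 20-26 | T6 26-32 | T8 32-40 |
Completion: T1=5  T2=8  T3=26  T4=15  T5=20  T6=32  T7=10  T8=40
Turnaround (C−A): T1=5  T2=7  T3=23  T4=10  T5=14  T6=25  T7=2  T8=32

T2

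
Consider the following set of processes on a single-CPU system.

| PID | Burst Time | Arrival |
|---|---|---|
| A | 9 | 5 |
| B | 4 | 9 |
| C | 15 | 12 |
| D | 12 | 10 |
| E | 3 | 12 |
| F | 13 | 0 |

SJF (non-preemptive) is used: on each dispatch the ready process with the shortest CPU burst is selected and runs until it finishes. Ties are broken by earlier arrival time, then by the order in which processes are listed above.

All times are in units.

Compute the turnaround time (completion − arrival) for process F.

13

Timeline: | F 0-13 | E 13-16 | B 16-20 | A 20-29 | D 29-41 | C 41-56 |
Completion: A=29  B=20  C=56  D=41  E=16  F=13
Turnaround (C−A): A=24  B=11  C=44  D=31  E=4  F=13
Turnaround(F) = completion − arrival = 13 − 0 = 13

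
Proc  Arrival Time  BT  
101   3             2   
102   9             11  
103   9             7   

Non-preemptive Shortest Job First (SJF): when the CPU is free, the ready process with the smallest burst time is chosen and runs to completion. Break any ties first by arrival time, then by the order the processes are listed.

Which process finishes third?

Schedule: | idle 0-3 | 101 3-5 | idle 5-9 | 103 9-16 | 102 16-27 |
Completion: 101=5  102=27  103=16
Turnaround (C−A): 101=2  102=18  103=7
Finish order: 101 → 103 → 102

102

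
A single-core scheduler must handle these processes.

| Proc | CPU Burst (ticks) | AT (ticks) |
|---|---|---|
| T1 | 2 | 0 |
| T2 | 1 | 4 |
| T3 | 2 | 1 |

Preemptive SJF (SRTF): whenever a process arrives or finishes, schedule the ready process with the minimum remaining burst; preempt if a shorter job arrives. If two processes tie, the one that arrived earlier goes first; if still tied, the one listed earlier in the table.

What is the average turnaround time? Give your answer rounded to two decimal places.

2.00

Schedule: | T1 0-2 | T3 2-4 | T2 4-5 |
Completion: T1=2  T2=5  T3=4
Turnaround times: T1=2, T2=1, T3=3
Average turnaround = (2+1+3) / 3 = 6/3 = 2.00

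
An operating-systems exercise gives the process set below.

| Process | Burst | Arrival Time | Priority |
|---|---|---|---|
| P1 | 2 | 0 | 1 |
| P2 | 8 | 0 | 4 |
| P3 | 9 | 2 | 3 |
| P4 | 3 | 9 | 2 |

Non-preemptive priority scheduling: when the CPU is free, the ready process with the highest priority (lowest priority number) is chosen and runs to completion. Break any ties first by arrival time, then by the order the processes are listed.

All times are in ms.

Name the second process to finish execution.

Schedule: | P1 0-2 | P3 2-11 | P4 11-14 | P2 14-22 |
Completion: P1=2  P2=22  P3=11  P4=14
Finish order: P1 → P3 → P4 → P2

P3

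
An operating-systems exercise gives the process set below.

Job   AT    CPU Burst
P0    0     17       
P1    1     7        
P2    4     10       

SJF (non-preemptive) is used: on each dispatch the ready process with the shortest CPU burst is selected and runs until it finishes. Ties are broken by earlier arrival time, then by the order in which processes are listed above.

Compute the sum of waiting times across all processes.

36

Timeline: | P0 0-17 | P1 17-24 | P2 24-34 |
Completion: P0=17  P1=24  P2=34
Turnaround (C−A): P0=17  P1=23  P2=30
Waiting = turnaround − burst: P0=0, P1=16, P2=20
Total waiting = 0 + 16 + 20 = 36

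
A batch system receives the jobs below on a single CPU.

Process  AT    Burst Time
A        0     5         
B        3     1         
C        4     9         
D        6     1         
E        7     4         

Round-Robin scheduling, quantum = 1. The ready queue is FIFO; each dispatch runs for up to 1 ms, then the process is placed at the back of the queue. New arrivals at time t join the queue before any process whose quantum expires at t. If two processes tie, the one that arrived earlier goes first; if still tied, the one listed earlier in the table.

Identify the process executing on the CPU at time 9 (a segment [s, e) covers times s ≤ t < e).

Schedule: | A 0-3 | B 3-4 | A 4-5 | C 5-6 | A 6-7 | D 7-8 | C 8-9 | E 9-10 | C 10-11 | E 11-12 | C 12-13 | E 13-14 | C 14-15 | E 15-16 | C 16-20 |
Completion: A=7  B=4  C=20  D=8  E=16

E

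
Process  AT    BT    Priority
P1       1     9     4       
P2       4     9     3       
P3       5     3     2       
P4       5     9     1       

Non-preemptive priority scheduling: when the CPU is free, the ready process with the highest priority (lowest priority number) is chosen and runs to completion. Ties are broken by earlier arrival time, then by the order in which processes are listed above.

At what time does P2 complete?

31

Timeline: | idle 0-1 | P1 1-10 | P4 10-19 | P3 19-22 | P2 22-31 |
Completion: P1=10  P2=31  P3=22  P4=19
Turnaround (C−A): P1=9  P2=27  P3=17  P4=14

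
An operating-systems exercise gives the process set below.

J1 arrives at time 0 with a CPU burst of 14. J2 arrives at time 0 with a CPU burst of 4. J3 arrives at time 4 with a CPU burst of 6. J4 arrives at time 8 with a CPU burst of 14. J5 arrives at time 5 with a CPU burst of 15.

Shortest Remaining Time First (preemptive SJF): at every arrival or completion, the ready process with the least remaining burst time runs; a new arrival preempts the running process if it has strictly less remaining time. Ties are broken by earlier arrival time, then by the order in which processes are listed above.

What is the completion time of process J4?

Schedule: | J2 0-4 | J3 4-10 | J1 10-24 | J4 24-38 | J5 38-53 |
Completion: J1=24  J2=4  J3=10  J4=38  J5=53
Turnaround (C−A): J1=24  J2=4  J3=6  J4=30  J5=48

38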